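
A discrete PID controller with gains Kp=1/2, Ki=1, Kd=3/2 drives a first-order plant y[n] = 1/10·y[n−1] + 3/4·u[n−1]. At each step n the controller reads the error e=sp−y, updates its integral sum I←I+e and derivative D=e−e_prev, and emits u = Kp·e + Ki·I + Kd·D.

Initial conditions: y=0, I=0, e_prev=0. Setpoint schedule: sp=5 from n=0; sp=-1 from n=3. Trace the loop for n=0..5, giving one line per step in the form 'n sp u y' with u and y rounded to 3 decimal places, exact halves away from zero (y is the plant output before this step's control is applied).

0 5 15.000 0.000
1 5 -21.250 11.250
2 5 67.563 -14.813
3 -1 -161.728 49.191
4 -1 389.789 -116.377
5 -1 -934.429 280.704

(exact arithmetic carried between steps; '≈' marks a value shown rounded to 6 d.p. or computed from one; I and e_prev carry over from the previous line; the table rounds u and y to 3 d.p., halves away from zero)
n=0: y=0, sp=5, e=sp−y=5; I=5, D=e−e_prev=5; u=1/2·5+1·5+3/2·5=15; next y=1/10·0+3/4·15=11.25
n=1: y=11.25, sp=5, e=sp−y=-6.25; I=-1.25, D=e−e_prev=-11.25; u=1/2·(-6.25)+1·(-1.25)+3/2·(-11.25)=-21.25; next y=1/10·11.25+3/4·(-21.25)=-14.8125
n=2: y=-14.8125, sp=5, e=sp−y=19.8125; I=18.5625, D=e−e_prev=26.0625; u=1/2·19.8125+1·18.5625+3/2·26.0625=67.5625; next y=1/10·(-14.8125)+3/4·67.5625=49.190625
n=3: y=49.190625, sp=-1, e=sp−y=-50.190625; I=-31.628125, D=e−e_prev=-70.003125; u=1/2·(-50.190625)+1·(-31.628125)+3/2·(-70.003125)=-161.728125; next y=1/10·49.190625+3/4·(-161.728125)≈-116.377031
n=4: y≈-116.377031, sp=-1, e=sp−y≈115.377031; I≈83.748906, D=e−e_prev≈165.567656; u=1/2·115.377031+1·83.748906+3/2·165.567656≈389.788906; next y=1/10·(-116.377031)+3/4·389.788906≈280.703977
n=5: y≈280.703977, sp=-1, e=sp−y≈-281.703977; I≈-197.955070, D=e−e_prev≈-397.081008; u=1/2·(-281.703977)+1·(-197.955070)+3/2·(-397.081008)≈-934.428570; next y=1/10·280.703977+3/4·(-934.428570)≈-672.751030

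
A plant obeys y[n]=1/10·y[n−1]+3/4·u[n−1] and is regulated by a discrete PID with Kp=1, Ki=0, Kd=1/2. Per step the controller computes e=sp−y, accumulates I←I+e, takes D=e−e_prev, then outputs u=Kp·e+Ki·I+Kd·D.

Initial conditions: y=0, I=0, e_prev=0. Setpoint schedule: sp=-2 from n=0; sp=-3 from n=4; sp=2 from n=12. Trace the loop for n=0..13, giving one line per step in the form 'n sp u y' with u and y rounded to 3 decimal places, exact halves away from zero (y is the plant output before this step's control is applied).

0 -2 -3.000 0.000
1 -2 1.375 -2.250
2 -2 -4.334 0.806
3 -2 3.158 -3.170
4 -3 -8.163 2.052
5 -3 6.901 -5.917
6 -3 -12.835 4.584
7 -3 13.044 -9.168
8 -3 -20.883 8.866
9 -3 23.596 -14.775
10 -3 -34.717 16.219
11 -3 41.733 -24.416
12 2 -50.995 28.858
13 2 69.470 -35.361

(exact arithmetic carried between steps; '≈' marks a value shown rounded to 6 d.p. or computed from one; I and e_prev carry over from the previous line; the table rounds u and y to 3 d.p., halves away from zero)
n=0: y=0, sp=-2, e=sp−y=-2; I=-2, D=e−e_prev=-2; u=1·(-2)+0·(-2)+1/2·(-2)=-3; next y=1/10·0+3/4·(-3)=-2.25
n=1: y=-2.25, sp=-2, e=sp−y=0.25; I=-1.75, D=e−e_prev=2.25; u=1·0.25+0·(-1.75)+1/2·2.25=1.375; next y=1/10·(-2.25)+3/4·1.375=0.80625
n=2: y=0.80625, sp=-2, e=sp−y=-2.80625; I=-4.55625, D=e−e_prev=-3.05625; u=1·(-2.80625)+0·(-4.55625)+1/2·(-3.05625)=-4.334375; next y=1/10·0.80625+3/4·(-4.334375)≈-3.170156
n=3: y≈-3.170156, sp=-2, e=sp−y≈1.170156; I≈-3.386094, D=e−e_prev≈3.976406; u=1·1.170156+0·(-3.386094)+1/2·3.976406≈3.158359; next y=1/10·(-3.170156)+3/4·3.158359≈2.051754
n=4: y≈2.051754, sp=-3, e=sp−y≈-5.051754; I≈-8.437848, D=e−e_prev≈-6.221910; u=1·(-5.051754)+0·(-8.437848)+1/2·(-6.221910)≈-8.162709; next y=1/10·2.051754+3/4·(-8.162709)≈-5.916856
n=5: y≈-5.916856, sp=-3, e=sp−y≈2.916856; I≈-5.520991, D=e−e_prev≈7.968610; u=1·2.916856+0·(-5.520991)+1/2·7.968610≈6.901161; next y=1/10·(-5.916856)+3/4·6.901161≈4.584185
n=6: y≈4.584185, sp=-3, e=sp−y≈-7.584185; I≈-13.105177, D=e−e_prev≈-10.501042; u=1·(-7.584185)+0·(-13.105177)+1/2·(-10.501042)≈-12.834706; next y=1/10·4.584185+3/4·(-12.834706)≈-9.167611
n=7: y≈-9.167611, sp=-3, e=sp−y≈6.167611; I≈-6.937566, D=e−e_prev≈13.751797; u=1·6.167611+0·(-6.937566)+1/2·13.751797≈13.043510; next y=1/10·(-9.167611)+3/4·13.043510≈8.865871
n=8: y≈8.865871, sp=-3, e=sp−y≈-11.865871; I≈-18.803437, D=e−e_prev≈-18.033482; u=1·(-11.865871)+0·(-18.803437)+1/2·(-18.033482)≈-20.882612; next y=1/10·8.865871+3/4·(-20.882612)≈-14.775372
n=9: y≈-14.775372, sp=-3, e=sp−y≈11.775372; I≈-7.028065, D=e−e_prev≈23.641243; u=1·11.775372+0·(-7.028065)+1/2·23.641243≈23.595994; next y=1/10·(-14.775372)+3/4·23.595994≈16.219458
n=10: y≈16.219458, sp=-3, e=sp−y≈-19.219458; I≈-26.247523, D=e−e_prev≈-30.994830; u=1·(-19.219458)+0·(-26.247523)+1/2·(-30.994830)≈-34.716873; next y=1/10·16.219458+3/4·(-34.716873)≈-24.415709
n=11: y≈-24.415709, sp=-3, e=sp−y≈21.415709; I≈-4.831814, D=e−e_prev≈40.635167; u=1·21.415709+0·(-4.831814)+1/2·40.635167≈41.733292; next y=1/10·(-24.415709)+3/4·41.733292≈28.858398
n=12: y≈28.858398, sp=2, e=sp−y≈-26.858398; I≈-31.690212, D=e−e_prev≈-48.274107; u=1·(-26.858398)+0·(-31.690212)+1/2·(-48.274107)≈-50.995452; next y=1/10·28.858398+3/4·(-50.995452)≈-35.360749
n=13: y≈-35.360749, sp=2, e=sp−y≈37.360749; I≈5.670537, D=e−e_prev≈64.219148; u=1·37.360749+0·5.670537+1/2·64.219148≈69.470323; next y=1/10·(-35.360749)+3/4·69.470323≈48.566667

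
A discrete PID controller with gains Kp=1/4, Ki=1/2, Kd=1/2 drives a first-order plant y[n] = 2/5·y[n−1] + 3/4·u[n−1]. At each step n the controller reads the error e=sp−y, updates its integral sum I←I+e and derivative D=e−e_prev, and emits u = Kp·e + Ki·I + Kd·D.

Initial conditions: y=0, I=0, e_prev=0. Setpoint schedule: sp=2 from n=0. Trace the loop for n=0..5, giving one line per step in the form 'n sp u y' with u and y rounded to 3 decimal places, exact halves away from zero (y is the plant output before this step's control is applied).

0 2 2.500 0.000
1 2 0.156 1.875
2 2 2.416 0.867
3 2 0.864 2.159
4 2 2.240 1.511
5 2 1.194 2.284

(exact arithmetic carried between steps; '≈' marks a value shown rounded to 6 d.p. or computed from one; I and e_prev carry over from the previous line; the table rounds u and y to 3 d.p., halves away from zero)
n=0: y=0, sp=2, e=sp−y=2; I=2, D=e−e_prev=2; u=1/4·2+1/2·2+1/2·2=2.5; next y=2/5·0+3/4·2.5=1.875
n=1: y=1.875, sp=2, e=sp−y=0.125; I=2.125, D=e−e_prev=-1.875; u=1/4·0.125+1/2·2.125+1/2·(-1.875)=0.15625; next y=2/5·1.875+3/4·0.15625≈0.867188
n=2: y≈0.867188, sp=2, e=sp−y≈1.132813; I≈3.257813, D=e−e_prev≈1.007813; u=1/4·1.132813+1/2·3.257813+1/2·1.007813≈2.416016; next y=2/5·0.867188+3/4·2.416016≈2.158887
n=3: y≈2.158887, sp=2, e=sp−y≈-0.158887; I≈3.098926, D=e−e_prev≈-1.291699; u=1/4·(-0.158887)+1/2·3.098926+1/2·(-1.291699)≈0.863892; next y=2/5·2.158887+3/4·0.863892≈1.511473
n=4: y≈1.511473, sp=2, e=sp−y≈0.488527; I≈3.587452, D=e−e_prev≈0.647413; u=1/4·0.488527+1/2·3.587452+1/2·0.647413≈2.239565; next y=2/5·1.511473+3/4·2.239565≈2.284263
n=5: y≈2.284263, sp=2, e=sp−y≈-0.284263; I≈3.303190, D=e−e_prev≈-0.772789; u=1/4·(-0.284263)+1/2·3.303190+1/2·(-0.772789)≈1.194134; next y=2/5·2.284263+3/4·1.194134≈1.809306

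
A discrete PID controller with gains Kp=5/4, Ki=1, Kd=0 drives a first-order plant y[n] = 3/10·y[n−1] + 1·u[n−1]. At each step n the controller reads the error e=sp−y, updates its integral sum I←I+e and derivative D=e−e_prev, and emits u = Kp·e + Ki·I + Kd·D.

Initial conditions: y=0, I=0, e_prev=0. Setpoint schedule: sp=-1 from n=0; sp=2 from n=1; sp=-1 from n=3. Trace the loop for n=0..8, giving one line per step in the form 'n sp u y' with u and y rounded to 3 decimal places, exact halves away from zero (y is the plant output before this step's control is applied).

0 -1 -2.250 0.000
1 2 8.563 -2.250
2 2 -9.997 7.888
3 -1 12.281 -7.631
4 -1 -20.739 9.992
5 -1 30.670 -17.742
6 -1 -49.539 25.347
7 -1 75.498 -41.934
8 -1 -119.485 62.918

(exact arithmetic carried between steps; '≈' marks a value shown rounded to 6 d.p. or computed from one; I and e_prev carry over from the previous line; the table rounds u and y to 3 d.p., halves away from zero)
n=0: y=0, sp=-1, e=sp−y=-1; I=-1, D=e−e_prev=-1; u=5/4·(-1)+1·(-1)+0·(-1)=-2.25; next y=3/10·0+1·(-2.25)=-2.25
n=1: y=-2.25, sp=2, e=sp−y=4.25; I=3.25, D=e−e_prev=5.25; u=5/4·4.25+1·3.25+0·5.25=8.5625; next y=3/10·(-2.25)+1·8.5625=7.8875
n=2: y=7.8875, sp=2, e=sp−y=-5.8875; I=-2.6375, D=e−e_prev=-10.1375; u=5/4·(-5.8875)+1·(-2.6375)+0·(-10.1375)=-9.996875; next y=3/10·7.8875+1·(-9.996875)=-7.630625
n=3: y=-7.630625, sp=-1, e=sp−y=6.630625; I=3.993125, D=e−e_prev=12.518125; u=5/4·6.630625+1·3.993125+0·12.518125≈12.281406; next y=3/10·(-7.630625)+1·12.281406≈9.992219
n=4: y≈9.992219, sp=-1, e=sp−y≈-10.992219; I≈-6.999094, D=e−e_prev≈-17.622844; u=5/4·(-10.992219)+1·(-6.999094)+0·(-17.622844)≈-20.739367; next y=3/10·9.992219+1·(-20.739367)≈-17.741702
n=5: y≈-17.741702, sp=-1, e=sp−y≈16.741702; I≈9.742608, D=e−e_prev≈27.733920; u=5/4·16.741702+1·9.742608+0·27.733920≈30.669735; next y=3/10·(-17.741702)+1·30.669735≈25.347224
n=6: y≈25.347224, sp=-1, e=sp−y≈-26.347224; I≈-16.604616, D=e−e_prev≈-43.088926; u=5/4·(-26.347224)+1·(-16.604616)+0·(-43.088926)≈-49.538647; next y=3/10·25.347224+1·(-49.538647)≈-41.934480
n=7: y≈-41.934480, sp=-1, e=sp−y≈40.934480; I≈24.329863, D=e−e_prev≈67.281704; u=5/4·40.934480+1·24.329863+0·67.281704≈75.497963; next y=3/10·(-41.934480)+1·75.497963≈62.917619
n=8: y≈62.917619, sp=-1, e=sp−y≈-63.917619; I≈-39.587756, D=e−e_prev≈-104.852098; u=5/4·(-63.917619)+1·(-39.587756)+0·(-104.852098)≈-119.484779; next y=3/10·62.917619+1·(-119.484779)≈-100.609493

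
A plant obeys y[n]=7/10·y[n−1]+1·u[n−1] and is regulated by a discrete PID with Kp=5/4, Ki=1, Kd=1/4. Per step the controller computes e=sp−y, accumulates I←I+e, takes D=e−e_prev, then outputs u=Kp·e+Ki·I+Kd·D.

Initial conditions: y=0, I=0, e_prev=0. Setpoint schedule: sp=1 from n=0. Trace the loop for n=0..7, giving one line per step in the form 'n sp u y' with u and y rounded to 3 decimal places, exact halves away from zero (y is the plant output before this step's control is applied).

0 1 2.500 0.000
1 1 -3.000 2.500
2 1 5.500 -1.250
3 1 -7.875 4.625
4 1 13.125 -4.638
5 1 -19.844 9.879
6 1 31.925 -12.929
7 1 -49.357 22.875

(exact arithmetic carried between steps; '≈' marks a value shown rounded to 6 d.p. or computed from one; I and e_prev carry over from the previous line; the table rounds u and y to 3 d.p., halves away from zero)
n=0: y=0, sp=1, e=sp−y=1; I=1, D=e−e_prev=1; u=5/4·1+1·1+1/4·1=2.5; next y=7/10·0+1·2.5=2.5
n=1: y=2.5, sp=1, e=sp−y=-1.5; I=-0.5, D=e−e_prev=-2.5; u=5/4·(-1.5)+1·(-0.5)+1/4·(-2.5)=-3; next y=7/10·2.5+1·(-3)=-1.25
n=2: y=-1.25, sp=1, e=sp−y=2.25; I=1.75, D=e−e_prev=3.75; u=5/4·2.25+1·1.75+1/4·3.75=5.5; next y=7/10·(-1.25)+1·5.5=4.625
n=3: y=4.625, sp=1, e=sp−y=-3.625; I=-1.875, D=e−e_prev=-5.875; u=5/4·(-3.625)+1·(-1.875)+1/4·(-5.875)=-7.875; next y=7/10·4.625+1·(-7.875)=-4.6375
n=4: y=-4.6375, sp=1, e=sp−y=5.6375; I=3.7625, D=e−e_prev=9.2625; u=5/4·5.6375+1·3.7625+1/4·9.2625=13.125; next y=7/10·(-4.6375)+1·13.125=9.87875
n=5: y=9.87875, sp=1, e=sp−y=-8.87875; I=-5.11625, D=e−e_prev=-14.51625; u=5/4·(-8.87875)+1·(-5.11625)+1/4·(-14.51625)=-19.84375; next y=7/10·9.87875+1·(-19.84375)=-12.928625
n=6: y=-12.928625, sp=1, e=sp−y=13.928625; I=8.812375, D=e−e_prev=22.807375; u=5/4·13.928625+1·8.812375+1/4·22.807375=31.925; next y=7/10·(-12.928625)+1·31.925≈22.874963
n=7: y≈22.874963, sp=1, e=sp−y≈-21.874963; I≈-13.062588, D=e−e_prev≈-35.803588; u=5/4·(-21.874963)+1·(-13.062588)+1/4·(-35.803588)≈-49.357188; next y=7/10·22.874963+1·(-49.357188)≈-33.344714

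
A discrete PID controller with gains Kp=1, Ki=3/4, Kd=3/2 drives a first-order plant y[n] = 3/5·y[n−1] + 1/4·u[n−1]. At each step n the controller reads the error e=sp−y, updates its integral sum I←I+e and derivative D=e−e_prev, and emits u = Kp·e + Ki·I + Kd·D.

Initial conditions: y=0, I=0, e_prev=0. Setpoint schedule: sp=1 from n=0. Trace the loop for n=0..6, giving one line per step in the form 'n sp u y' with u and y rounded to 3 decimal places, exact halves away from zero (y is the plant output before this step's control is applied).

(exact arithmetic carried between steps; '≈' marks a value shown rounded to 6 d.p. or computed from one; I and e_prev carry over from the previous line; the table rounds u and y to 3 d.p., halves away from zero)
n=0: y=0, sp=1, e=sp−y=1; I=1, D=e−e_prev=1; u=1·1+3/4·1+3/2·1=3.25; next y=3/5·0+1/4·3.25=0.8125
n=1: y=0.8125, sp=1, e=sp−y=0.1875; I=1.1875, D=e−e_prev=-0.8125; u=1·0.1875+3/4·1.1875+3/2·(-0.8125)=-0.140625; next y=3/5·0.8125+1/4·(-0.140625)≈0.452344
n=2: y≈0.452344, sp=1, e=sp−y≈0.547656; I≈1.735156, D=e−e_prev≈0.360156; u=1·0.547656+3/4·1.735156+3/2·0.360156≈2.389258; next y=3/5·0.452344+1/4·2.389258≈0.868721
n=3: y≈0.868721, sp=1, e=sp−y≈0.131279; I≈1.866436, D=e−e_prev≈-0.416377; u=1·0.131279+3/4·1.866436+3/2·(-0.416377)≈0.906541; next y=3/5·0.868721+1/4·0.906541≈0.747868
n=4: y≈0.747868, sp=1, e=sp−y≈0.252132; I≈2.118568, D=e−e_prev≈0.120853; u=1·0.252132+3/4·2.118568+3/2·0.120853≈2.022338; next y=3/5·0.747868+1/4·2.022338≈0.954305
n=5: y≈0.954305, sp=1, e=sp−y≈0.045695; I≈2.164263, D=e−e_prev≈-0.206438; u=1·0.045695+3/4·2.164263+3/2·(-0.206438)≈1.359236; next y=3/5·0.954305+1/4·1.359236≈0.912392
n=6: y≈0.912392, sp=1, e=sp−y≈0.087608; I≈2.251871, D=e−e_prev≈0.041913; u=1·0.087608+3/4·2.251871+3/2·0.041913≈1.839381; next y=3/5·0.912392+1/4·1.839381≈1.007280

0 1 3.250 0.000
1 1 -0.141 0.813
2 1 2.389 0.452
3 1 0.907 0.869
4 1 2.022 0.748
5 1 1.359 0.954
6 1 1.839 0.912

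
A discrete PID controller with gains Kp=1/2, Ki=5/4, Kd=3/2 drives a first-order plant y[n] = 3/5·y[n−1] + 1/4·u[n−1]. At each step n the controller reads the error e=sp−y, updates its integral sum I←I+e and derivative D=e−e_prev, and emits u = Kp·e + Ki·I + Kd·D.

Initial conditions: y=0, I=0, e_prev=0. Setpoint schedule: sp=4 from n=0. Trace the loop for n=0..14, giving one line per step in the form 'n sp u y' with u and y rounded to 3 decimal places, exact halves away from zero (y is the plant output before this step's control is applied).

0 4 13.000 0.000
1 4 1.438 3.250
2 4 10.307 2.309
3 4 5.637 3.962
4 4 8.735 3.787
5 4 6.564 4.456
6 4 7.457 4.314
7 4 6.402 4.453
8 4 6.631 4.272
9 4 6.186 4.221
10 4 6.294 4.079
11 4 6.171 4.021
12 4 6.271 3.955
13 4 6.275 3.941
14 4 6.352 3.933

(exact arithmetic carried between steps; '≈' marks a value shown rounded to 6 d.p. or computed from one; I and e_prev carry over from the previous line; the table rounds u and y to 3 d.p., halves away from zero)
n=0: y=0, sp=4, e=sp−y=4; I=4, D=e−e_prev=4; u=1/2·4+5/4·4+3/2·4=13; next y=3/5·0+1/4·13=3.25
n=1: y=3.25, sp=4, e=sp−y=0.75; I=4.75, D=e−e_prev=-3.25; u=1/2·0.75+5/4·4.75+3/2·(-3.25)=1.4375; next y=3/5·3.25+1/4·1.4375=2.309375
n=2: y=2.309375, sp=4, e=sp−y=1.690625; I=6.440625, D=e−e_prev=0.940625; u=1/2·1.690625+5/4·6.440625+3/2·0.940625≈10.307031; next y=3/5·2.309375+1/4·10.307031≈3.962383
n=3: y≈3.962383, sp=4, e=sp−y≈0.037617; I≈6.478242, D=e−e_prev≈-1.653008; u=1/2·0.037617+5/4·6.478242+3/2·(-1.653008)≈5.637100; next y=3/5·3.962383+1/4·5.637100≈3.786705
n=4: y≈3.786705, sp=4, e=sp−y≈0.213295; I≈6.691538, D=e−e_prev≈0.175678; u=1/2·0.213295+5/4·6.691538+3/2·0.175678≈8.734587; next y=3/5·3.786705+1/4·8.734587≈4.455670
n=5: y≈4.455670, sp=4, e=sp−y≈-0.455670; I≈6.235868, D=e−e_prev≈-0.668965; u=1/2·(-0.455670)+5/4·6.235868+3/2·(-0.668965)≈6.563553; next y=3/5·4.455670+1/4·6.563553≈4.314290
n=6: y≈4.314290, sp=4, e=sp−y≈-0.314290; I≈5.921578, D=e−e_prev≈0.141380; u=1/2·(-0.314290)+5/4·5.921578+3/2·0.141380≈7.456897; next y=3/5·4.314290+1/4·7.456897≈4.452798
n=7: y≈4.452798, sp=4, e=sp−y≈-0.452798; I≈5.468780, D=e−e_prev≈-0.138508; u=1/2·(-0.452798)+5/4·5.468780+3/2·(-0.138508)≈6.401813; next y=3/5·4.452798+1/4·6.401813≈4.272132
n=8: y≈4.272132, sp=4, e=sp−y≈-0.272132; I≈5.196648, D=e−e_prev≈0.180666; u=1/2·(-0.272132)+5/4·5.196648+3/2·0.180666≈6.630742; next y=3/5·4.272132+1/4·6.630742≈4.220965
n=9: y≈4.220965, sp=4, e=sp−y≈-0.220965; I≈4.975683, D=e−e_prev≈0.051167; u=1/2·(-0.220965)+5/4·4.975683+3/2·0.051167≈6.185872; next y=3/5·4.220965+1/4·6.185872≈4.079047
n=10: y≈4.079047, sp=4, e=sp−y≈-0.079047; I≈4.896636, D=e−e_prev≈0.141918; u=1/2·(-0.079047)+5/4·4.896636+3/2·0.141918≈6.294148; next y=3/5·4.079047+1/4·6.294148≈4.020965
n=11: y≈4.020965, sp=4, e=sp−y≈-0.020965; I≈4.875671, D=e−e_prev≈0.058082; u=1/2·(-0.020965)+5/4·4.875671+3/2·0.058082≈6.171228; next y=3/5·4.020965+1/4·6.171228≈3.955386
n=12: y≈3.955386, sp=4, e=sp−y≈0.044614; I≈4.920284, D=e−e_prev≈0.065579; u=1/2·0.044614+5/4·4.920284+3/2·0.065579≈6.271031; next y=3/5·3.955386+1/4·6.271031≈3.940989
n=13: y≈3.940989, sp=4, e=sp−y≈0.059011; I≈4.979295, D=e−e_prev≈0.014397; u=1/2·0.059011+5/4·4.979295+3/2·0.014397≈6.275219; next y=3/5·3.940989+1/4·6.275219≈3.933398
n=14: y≈3.933398, sp=4, e=sp−y≈0.066602; I≈5.045897, D=e−e_prev≈0.007591; u=1/2·0.066602+5/4·5.045897+3/2·0.007591≈6.352058; next y=3/5·3.933398+1/4·6.352058≈3.948054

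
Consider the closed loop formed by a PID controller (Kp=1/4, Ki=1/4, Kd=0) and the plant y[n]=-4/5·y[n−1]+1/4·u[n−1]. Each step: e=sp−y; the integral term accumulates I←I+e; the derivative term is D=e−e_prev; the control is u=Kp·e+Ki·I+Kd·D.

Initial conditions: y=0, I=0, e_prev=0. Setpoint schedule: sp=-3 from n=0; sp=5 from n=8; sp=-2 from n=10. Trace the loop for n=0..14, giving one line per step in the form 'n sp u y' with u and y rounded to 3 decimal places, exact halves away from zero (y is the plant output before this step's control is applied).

0 -3 -1.500 0.000
1 -3 -2.063 -0.375
2 -3 -2.798 -0.216
3 -3 -3.339 -0.527
4 -3 -4.014 -0.413
5 -3 -4.531 -0.673
6 -3 -5.152 -0.594
7 -3 -5.644 -0.813
8 5 -2.217 -0.761
9 5 -1.184 0.055
10 -2 -3.251 -0.340
11 -2 -3.565 -0.541
12 -2 -3.971 -0.459
13 -2 -4.273 -0.626
14 -2 -4.646 -0.567

(exact arithmetic carried between steps; '≈' marks a value shown rounded to 6 d.p. or computed from one; I and e_prev carry over from the previous line; the table rounds u and y to 3 d.p., halves away from zero)
n=0: y=0, sp=-3, e=sp−y=-3; I=-3, D=e−e_prev=-3; u=1/4·(-3)+1/4·(-3)+0·(-3)=-1.5; next y=-4/5·0+1/4·(-1.5)=-0.375
n=1: y=-0.375, sp=-3, e=sp−y=-2.625; I=-5.625, D=e−e_prev=0.375; u=1/4·(-2.625)+1/4·(-5.625)+0·0.375=-2.0625; next y=-4/5·(-0.375)+1/4·(-2.0625)=-0.215625
n=2: y=-0.215625, sp=-3, e=sp−y=-2.784375; I=-8.409375, D=e−e_prev=-0.159375; u=1/4·(-2.784375)+1/4·(-8.409375)+0·(-0.159375)≈-2.798438; next y=-4/5·(-0.215625)+1/4·(-2.798438)≈-0.527109
n=3: y≈-0.527109, sp=-3, e=sp−y≈-2.472891; I≈-10.882266, D=e−e_prev≈0.311484; u=1/4·(-2.472891)+1/4·(-10.882266)+0·0.311484≈-3.338789; next y=-4/5·(-0.527109)+1/4·(-3.338789)≈-0.413010
n=4: y≈-0.413010, sp=-3, e=sp−y≈-2.586990; I≈-13.469256, D=e−e_prev≈-0.114100; u=1/4·(-2.586990)+1/4·(-13.469256)+0·(-0.114100)≈-4.014062; next y=-4/5·(-0.413010)+1/4·(-4.014062)≈-0.673108
n=5: y≈-0.673108, sp=-3, e=sp−y≈-2.326892; I≈-15.796148, D=e−e_prev≈0.260098; u=1/4·(-2.326892)+1/4·(-15.796148)+0·0.260098≈-4.530760; next y=-4/5·(-0.673108)+1/4·(-4.530760)≈-0.594204
n=6: y≈-0.594204, sp=-3, e=sp−y≈-2.405796; I≈-18.201944, D=e−e_prev≈-0.078904; u=1/4·(-2.405796)+1/4·(-18.201944)+0·(-0.078904)≈-5.151935; next y=-4/5·(-0.594204)+1/4·(-5.151935)≈-0.812621
n=7: y≈-0.812621, sp=-3, e=sp−y≈-2.187379; I≈-20.389324, D=e−e_prev≈0.218417; u=1/4·(-2.187379)+1/4·(-20.389324)+0·0.218417≈-5.644176; next y=-4/5·(-0.812621)+1/4·(-5.644176)≈-0.760947
n=8: y≈-0.760947, sp=5, e=sp−y≈5.760947; I≈-14.628376, D=e−e_prev≈7.948327; u=1/4·5.760947+1/4·(-14.628376)+0·7.948327≈-2.216857; next y=-4/5·(-0.760947)+1/4·(-2.216857)≈0.054544
n=9: y≈0.054544, sp=5, e=sp−y≈4.945456; I≈-9.682920, D=e−e_prev≈-0.815491; u=1/4·4.945456+1/4·(-9.682920)+0·(-0.815491)≈-1.184366; next y=-4/5·0.054544+1/4·(-1.184366)≈-0.339726
n=10: y≈-0.339726, sp=-2, e=sp−y≈-1.660274; I≈-11.343194, D=e−e_prev≈-6.605730; u=1/4·(-1.660274)+1/4·(-11.343194)+0·(-6.605730)≈-3.250867; next y=-4/5·(-0.339726)+1/4·(-3.250867)≈-0.540936
n=11: y≈-0.540936, sp=-2, e=sp−y≈-1.459064; I≈-12.802258, D=e−e_prev≈0.201209; u=1/4·(-1.459064)+1/4·(-12.802258)+0·0.201209≈-3.565331; next y=-4/5·(-0.540936)+1/4·(-3.565331)≈-0.458584
n=12: y≈-0.458584, sp=-2, e=sp−y≈-1.541416; I≈-14.343674, D=e−e_prev≈-0.082351; u=1/4·(-1.541416)+1/4·(-14.343674)+0·(-0.082351)≈-3.971272; next y=-4/5·(-0.458584)+1/4·(-3.971272)≈-0.625951
n=13: y≈-0.625951, sp=-2, e=sp−y≈-1.374049; I≈-15.717723, D=e−e_prev≈0.167367; u=1/4·(-1.374049)+1/4·(-15.717723)+0·0.167367≈-4.272943; next y=-4/5·(-0.625951)+1/4·(-4.272943)≈-0.567475
n=14: y≈-0.567475, sp=-2, e=sp−y≈-1.432525; I≈-17.150248, D=e−e_prev≈-0.058476; u=1/4·(-1.432525)+1/4·(-17.150248)+0·(-0.058476)≈-4.645693; next y=-4/5·(-0.567475)+1/4·(-4.645693)≈-0.707443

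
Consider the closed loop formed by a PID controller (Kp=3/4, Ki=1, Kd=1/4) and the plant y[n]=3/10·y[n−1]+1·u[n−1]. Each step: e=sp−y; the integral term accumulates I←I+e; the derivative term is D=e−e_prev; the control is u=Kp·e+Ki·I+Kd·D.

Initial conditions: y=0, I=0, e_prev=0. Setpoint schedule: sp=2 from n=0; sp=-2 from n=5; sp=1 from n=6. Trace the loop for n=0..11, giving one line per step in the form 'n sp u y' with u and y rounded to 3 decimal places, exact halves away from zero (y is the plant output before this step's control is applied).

0 2 4.000 0.000
1 2 -2.500 4.000
2 2 7.100 -1.300
3 2 -6.945 6.710
4 2 13.632 -4.932
5 -2 -24.515 12.152
6 1 38.647 -20.869
7 1 -55.000 32.386
8 1 82.268 -45.284
9 1 -118.798 68.682
10 1 175.763 -98.194
11 1 -255.760 146.305

(exact arithmetic carried between steps; '≈' marks a value shown rounded to 6 d.p. or computed from one; I and e_prev carry over from the previous line; the table rounds u and y to 3 d.p., halves away from zero)
n=0: y=0, sp=2, e=sp−y=2; I=2, D=e−e_prev=2; u=3/4·2+1·2+1/4·2=4; next y=3/10·0+1·4=4
n=1: y=4, sp=2, e=sp−y=-2; I=0, D=e−e_prev=-4; u=3/4·(-2)+1·0+1/4·(-4)=-2.5; next y=3/10·4+1·(-2.5)=-1.3
n=2: y=-1.3, sp=2, e=sp−y=3.3; I=3.3, D=e−e_prev=5.3; u=3/4·3.3+1·3.3+1/4·5.3=7.1; next y=3/10·(-1.3)+1·7.1=6.71
n=3: y=6.71, sp=2, e=sp−y=-4.71; I=-1.41, D=e−e_prev=-8.01; u=3/4·(-4.71)+1·(-1.41)+1/4·(-8.01)=-6.945; next y=3/10·6.71+1·(-6.945)=-4.932
n=4: y=-4.932, sp=2, e=sp−y=6.932; I=5.522, D=e−e_prev=11.642; u=3/4·6.932+1·5.522+1/4·11.642=13.6315; next y=3/10·(-4.932)+1·13.6315=12.1519
n=5: y=12.1519, sp=-2, e=sp−y=-14.1519; I=-8.6299, D=e−e_prev=-21.0839; u=3/4·(-14.1519)+1·(-8.6299)+1/4·(-21.0839)=-24.5148; next y=3/10·12.1519+1·(-24.5148)=-20.86923
n=6: y=-20.86923, sp=1, e=sp−y=21.86923; I=13.23933, D=e−e_prev=36.02113; u=3/4·21.86923+1·13.23933+1/4·36.02113=38.646535; next y=3/10·(-20.86923)+1·38.646535=32.385766
n=7: y=32.385766, sp=1, e=sp−y=-31.385766; I=-18.146436, D=e−e_prev=-53.254996; u=3/4·(-31.385766)+1·(-18.146436)+1/4·(-53.254996)≈-54.999510; next y=3/10·32.385766+1·(-54.999510)≈-45.283780
n=8: y≈-45.283780, sp=1, e=sp−y≈46.283780; I≈28.137344, D=e−e_prev≈77.669546; u=3/4·46.283780+1·28.137344+1/4·77.669546≈82.267565; next y=3/10·(-45.283780)+1·82.267565≈68.682431
n=9: y≈68.682431, sp=1, e=sp−y≈-67.682431; I≈-39.545087, D=e−e_prev≈-113.966211; u=3/4·(-67.682431)+1·(-39.545087)+1/4·(-113.966211)≈-118.798463; next y=3/10·68.682431+1·(-118.798463)≈-98.193734
n=10: y≈-98.193734, sp=1, e=sp−y≈99.193734; I≈59.648647, D=e−e_prev≈166.876165; u=3/4·99.193734+1·59.648647+1/4·166.876165≈175.762988; next y=3/10·(-98.193734)+1·175.762988≈146.304868
n=11: y≈146.304868, sp=1, e=sp−y≈-145.304868; I≈-85.656221, D=e−e_prev≈-244.498602; u=3/4·(-145.304868)+1·(-85.656221)+1/4·(-244.498602)≈-255.759523; next y=3/10·146.304868+1·(-255.759523)≈-211.868063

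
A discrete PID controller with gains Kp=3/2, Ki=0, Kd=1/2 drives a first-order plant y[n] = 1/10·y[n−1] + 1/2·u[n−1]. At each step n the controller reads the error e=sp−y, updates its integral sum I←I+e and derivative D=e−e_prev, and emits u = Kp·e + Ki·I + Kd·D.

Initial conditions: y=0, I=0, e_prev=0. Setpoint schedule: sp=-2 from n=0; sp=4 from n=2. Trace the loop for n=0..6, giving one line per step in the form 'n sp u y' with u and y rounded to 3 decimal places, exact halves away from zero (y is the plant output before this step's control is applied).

0 -2 -4.000 0.000
1 -2 1.000 -2.000
2 4 7.400 0.300
3 4 -1.310 3.730
4 4 8.429 -0.282
5 4 -2.514 4.186
6 4 9.769 -0.838

(exact arithmetic carried between steps; '≈' marks a value shown rounded to 6 d.p. or computed from one; I and e_prev carry over from the previous line; the table rounds u and y to 3 d.p., halves away from zero)
n=0: y=0, sp=-2, e=sp−y=-2; I=-2, D=e−e_prev=-2; u=3/2·(-2)+0·(-2)+1/2·(-2)=-4; next y=1/10·0+1/2·(-4)=-2
n=1: y=-2, sp=-2, e=sp−y=0; I=-2, D=e−e_prev=2; u=3/2·0+0·(-2)+1/2·2=1; next y=1/10·(-2)+1/2·1=0.3
n=2: y=0.3, sp=4, e=sp−y=3.7; I=1.7, D=e−e_prev=3.7; u=3/2·3.7+0·1.7+1/2·3.7=7.4; next y=1/10·0.3+1/2·7.4=3.73
n=3: y=3.73, sp=4, e=sp−y=0.27; I=1.97, D=e−e_prev=-3.43; u=3/2·0.27+0·1.97+1/2·(-3.43)=-1.31; next y=1/10·3.73+1/2·(-1.31)=-0.282
n=4: y=-0.282, sp=4, e=sp−y=4.282; I=6.252, D=e−e_prev=4.012; u=3/2·4.282+0·6.252+1/2·4.012=8.429; next y=1/10·(-0.282)+1/2·8.429=4.1863
n=5: y=4.1863, sp=4, e=sp−y=-0.1863; I=6.0657, D=e−e_prev=-4.4683; u=3/2·(-0.1863)+0·6.0657+1/2·(-4.4683)=-2.5136; next y=1/10·4.1863+1/2·(-2.5136)=-0.83817
n=6: y=-0.83817, sp=4, e=sp−y=4.83817; I=10.90387, D=e−e_prev=5.02447; u=3/2·4.83817+0·10.90387+1/2·5.02447=9.76949; next y=1/10·(-0.83817)+1/2·9.76949=4.800928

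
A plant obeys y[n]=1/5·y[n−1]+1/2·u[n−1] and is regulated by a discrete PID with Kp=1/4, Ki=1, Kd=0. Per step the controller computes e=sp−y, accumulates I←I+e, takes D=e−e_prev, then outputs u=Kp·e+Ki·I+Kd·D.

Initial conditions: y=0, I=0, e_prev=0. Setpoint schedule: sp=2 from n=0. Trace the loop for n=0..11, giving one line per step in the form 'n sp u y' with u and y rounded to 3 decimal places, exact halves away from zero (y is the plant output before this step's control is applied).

0 2 2.500 0.000
1 2 2.938 1.250
2 2 3.102 1.719
3 2 3.163 1.895
4 2 3.186 1.960
5 2 3.195 1.985
6 2 3.198 1.994
7 2 3.199 1.998
8 2 3.200 1.999
9 2 3.200 2.000
10 2 3.200 2.000
11 2 3.200 2.000

(exact arithmetic carried between steps; '≈' marks a value shown rounded to 6 d.p. or computed from one; I and e_prev carry over from the previous line; the table rounds u and y to 3 d.p., halves away from zero)
n=0: y=0, sp=2, e=sp−y=2; I=2, D=e−e_prev=2; u=1/4·2+1·2+0·2=2.5; next y=1/5·0+1/2·2.5=1.25
n=1: y=1.25, sp=2, e=sp−y=0.75; I=2.75, D=e−e_prev=-1.25; u=1/4·0.75+1·2.75+0·(-1.25)=2.9375; next y=1/5·1.25+1/2·2.9375=1.71875
n=2: y=1.71875, sp=2, e=sp−y=0.28125; I=3.03125, D=e−e_prev=-0.46875; u=1/4·0.28125+1·3.03125+0·(-0.46875)≈3.101563; next y=1/5·1.71875+1/2·3.101563≈1.894531
n=3: y≈1.894531, sp=2, e=sp−y≈0.105469; I≈3.136719, D=e−e_prev≈-0.175781; u=1/4·0.105469+1·3.136719+0·(-0.175781)≈3.163086; next y=1/5·1.894531+1/2·3.163086≈1.960449
n=4: y≈1.960449, sp=2, e=sp−y≈0.039551; I≈3.176270, D=e−e_prev≈-0.065918; u=1/4·0.039551+1·3.176270+0·(-0.065918)≈3.186157; next y=1/5·1.960449+1/2·3.186157≈1.985168
n=5: y≈1.985168, sp=2, e=sp−y≈0.014832; I≈3.191101, D=e−e_prev≈-0.024719; u=1/4·0.014832+1·3.191101+0·(-0.024719)≈3.194809; next y=1/5·1.985168+1/2·3.194809≈1.994438
n=6: y≈1.994438, sp=2, e=sp−y≈0.005562; I≈3.196663, D=e−e_prev≈-0.009270; u=1/4·0.005562+1·3.196663+0·(-0.009270)≈3.198053; next y=1/5·1.994438+1/2·3.198053≈1.997914
n=7: y≈1.997914, sp=2, e=sp−y≈0.002086; I≈3.198749, D=e−e_prev≈-0.003476; u=1/4·0.002086+1·3.198749+0·(-0.003476)≈3.199270; next y=1/5·1.997914+1/2·3.199270≈1.999218
n=8: y≈1.999218, sp=2, e=sp−y≈0.000782; I≈3.199531, D=e−e_prev≈-0.001304; u=1/4·0.000782+1·3.199531+0·(-0.001304)≈3.199726; next y=1/5·1.999218+1/2·3.199726≈1.999707
n=9: y≈1.999707, sp=2, e=sp−y≈0.000293; I≈3.199824, D=e−e_prev≈-0.000489; u=1/4·0.000293+1·3.199824+0·(-0.000489)≈3.199897; next y=1/5·1.999707+1/2·3.199897≈1.999890
n=10: y≈1.999890, sp=2, e=sp−y≈0.000110; I≈3.199934, D=e−e_prev≈-0.000183; u=1/4·0.000110+1·3.199934+0·(-0.000183)≈3.199962; next y=1/5·1.999890+1/2·3.199962≈1.999959
n=11: y≈1.999959, sp=2, e=sp−y≈0.000041; I≈3.199975, D=e−e_prev≈-0.000069; u=1/4·0.000041+1·3.199975+0·(-0.000069)≈3.199986; next y=1/5·1.999959+1/2·3.199986≈1.999985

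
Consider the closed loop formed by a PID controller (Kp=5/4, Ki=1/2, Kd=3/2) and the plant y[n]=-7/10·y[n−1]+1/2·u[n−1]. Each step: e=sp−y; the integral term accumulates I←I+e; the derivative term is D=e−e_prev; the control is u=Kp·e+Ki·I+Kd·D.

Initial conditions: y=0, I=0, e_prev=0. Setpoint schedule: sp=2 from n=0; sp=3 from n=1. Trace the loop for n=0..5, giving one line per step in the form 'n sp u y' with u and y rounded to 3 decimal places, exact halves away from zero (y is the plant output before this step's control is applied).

(exact arithmetic carried between steps; '≈' marks a value shown rounded to 6 d.p. or computed from one; I and e_prev carry over from the previous line; the table rounds u and y to 3 d.p., halves away from zero)
n=0: y=0, sp=2, e=sp−y=2; I=2, D=e−e_prev=2; u=5/4·2+1/2·2+3/2·2=6.5; next y=-7/10·0+1/2·6.5=3.25
n=1: y=3.25, sp=3, e=sp−y=-0.25; I=1.75, D=e−e_prev=-2.25; u=5/4·(-0.25)+1/2·1.75+3/2·(-2.25)=-2.8125; next y=-7/10·3.25+1/2·(-2.8125)=-3.68125
n=2: y=-3.68125, sp=3, e=sp−y=6.68125; I=8.43125, D=e−e_prev=6.93125; u=5/4·6.68125+1/2·8.43125+3/2·6.93125≈22.964063; next y=-7/10·(-3.68125)+1/2·22.964063≈14.058906
n=3: y≈14.058906, sp=3, e=sp−y≈-11.058906; I≈-2.627656, D=e−e_prev≈-17.740156; u=5/4·(-11.058906)+1/2·(-2.627656)+3/2·(-17.740156)≈-41.747695; next y=-7/10·14.058906+1/2·(-41.747695)≈-30.715082
n=4: y≈-30.715082, sp=3, e=sp−y≈33.715082; I≈31.087426, D=e−e_prev≈44.773988; u=5/4·33.715082+1/2·31.087426+3/2·44.773988≈124.848548; next y=-7/10·(-30.715082)+1/2·124.848548≈83.924831
n=5: y≈83.924831, sp=3, e=sp−y≈-80.924831; I≈-49.837406, D=e−e_prev≈-114.639913; u=5/4·(-80.924831)+1/2·(-49.837406)+3/2·(-114.639913)≈-298.034612; next y=-7/10·83.924831+1/2·(-298.034612)≈-207.764688

0 2 6.500 0.000
1 3 -2.813 3.250
2 3 22.964 -3.681
3 3 -41.748 14.059
4 3 124.849 -30.715
5 3 -298.035 83.925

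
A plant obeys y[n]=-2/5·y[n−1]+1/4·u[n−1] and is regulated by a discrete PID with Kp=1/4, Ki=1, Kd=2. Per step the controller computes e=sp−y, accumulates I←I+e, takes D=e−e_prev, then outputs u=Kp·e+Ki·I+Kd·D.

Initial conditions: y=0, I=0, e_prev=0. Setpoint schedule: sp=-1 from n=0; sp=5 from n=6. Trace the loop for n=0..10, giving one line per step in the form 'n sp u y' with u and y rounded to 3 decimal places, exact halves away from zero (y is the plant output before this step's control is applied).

(exact arithmetic carried between steps; '≈' marks a value shown rounded to 6 d.p. or computed from one; I and e_prev carry over from the previous line; the table rounds u and y to 3 d.p., halves away from zero)
n=0: y=0, sp=-1, e=sp−y=-1; I=-1, D=e−e_prev=-1; u=1/4·(-1)+1·(-1)+2·(-1)=-3.25; next y=-2/5·0+1/4·(-3.25)=-0.8125
n=1: y=-0.8125, sp=-1, e=sp−y=-0.1875; I=-1.1875, D=e−e_prev=0.8125; u=1/4·(-0.1875)+1·(-1.1875)+2·0.8125=0.390625; next y=-2/5·(-0.8125)+1/4·0.390625≈0.422656
n=2: y≈0.422656, sp=-1, e=sp−y≈-1.422656; I≈-2.610156, D=e−e_prev≈-1.235156; u=1/4·(-1.422656)+1·(-2.610156)+2·(-1.235156)≈-5.436133; next y=-2/5·0.422656+1/4·(-5.436133)≈-1.528096
n=3: y≈-1.528096, sp=-1, e=sp−y≈0.528096; I≈-2.082061, D=e−e_prev≈1.950752; u=1/4·0.528096+1·(-2.082061)+2·1.950752≈1.951467; next y=-2/5·(-1.528096)+1/4·1.951467≈1.099105
n=4: y≈1.099105, sp=-1, e=sp−y≈-2.099105; I≈-4.181166, D=e−e_prev≈-2.627201; u=1/4·(-2.099105)+1·(-4.181166)+2·(-2.627201)≈-9.960344; next y=-2/5·1.099105+1/4·(-9.960344)≈-2.929728
n=5: y≈-2.929728, sp=-1, e=sp−y≈1.929728; I≈-2.251438, D=e−e_prev≈4.028833; u=1/4·1.929728+1·(-2.251438)+2·4.028833≈6.288660; next y=-2/5·(-2.929728)+1/4·6.288660≈2.744056
n=6: y≈2.744056, sp=5, e=sp−y≈2.255944; I≈0.004506, D=e−e_prev≈0.326216; u=1/4·2.255944+1·0.004506+2·0.326216≈1.220924; next y=-2/5·2.744056+1/4·1.220924≈-0.792392
n=7: y≈-0.792392, sp=5, e=sp−y≈5.792392; I≈5.796898, D=e−e_prev≈3.536448; u=1/4·5.792392+1·5.796898+2·3.536448≈14.317891; next y=-2/5·(-0.792392)+1/4·14.317891≈3.896429
n=8: y≈3.896429, sp=5, e=sp−y≈1.103571; I≈6.900468, D=e−e_prev≈-4.688821; u=1/4·1.103571+1·6.900468+2·(-4.688821)≈-2.201281; next y=-2/5·3.896429+1/4·(-2.201281)≈-2.108892
n=9: y≈-2.108892, sp=5, e=sp−y≈7.108892; I≈14.009360, D=e−e_prev≈6.005322; u=1/4·7.108892+1·14.009360+2·6.005322≈27.797226; next y=-2/5·(-2.108892)+1/4·27.797226≈7.792863
n=10: y≈7.792863, sp=5, e=sp−y≈-2.792863; I≈11.216497, D=e−e_prev≈-9.901756; u=1/4·(-2.792863)+1·11.216497+2·(-9.901756)≈-9.285230; next y=-2/5·7.792863+1/4·(-9.285230)≈-5.438453

0 -1 -3.250 0.000
1 -1 0.391 -0.813
2 -1 -5.436 0.423
3 -1 1.951 -1.528
4 -1 -9.960 1.099
5 -1 6.289 -2.930
6 5 1.221 2.744
7 5 14.318 -0.792
8 5 -2.201 3.896
9 5 27.797 -2.109
10 5 -9.285 7.793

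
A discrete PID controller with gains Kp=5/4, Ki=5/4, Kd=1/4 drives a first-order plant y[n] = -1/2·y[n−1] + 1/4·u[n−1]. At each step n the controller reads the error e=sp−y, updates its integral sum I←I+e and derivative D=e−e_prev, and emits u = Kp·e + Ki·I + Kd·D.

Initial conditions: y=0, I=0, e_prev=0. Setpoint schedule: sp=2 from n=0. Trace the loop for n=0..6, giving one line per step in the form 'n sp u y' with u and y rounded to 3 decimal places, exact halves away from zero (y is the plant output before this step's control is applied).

0 2 5.500 0.000
1 2 3.719 1.375
2 2 7.959 0.242
3 2 5.400 1.869
4 2 9.967 0.416
5 2 6.447 2.284
6 2 11.547 0.470

(exact arithmetic carried between steps; '≈' marks a value shown rounded to 6 d.p. or computed from one; I and e_prev carry over from the previous line; the table rounds u and y to 3 d.p., halves away from zero)
n=0: y=0, sp=2, e=sp−y=2; I=2, D=e−e_prev=2; u=5/4·2+5/4·2+1/4·2=5.5; next y=-1/2·0+1/4·5.5=1.375
n=1: y=1.375, sp=2, e=sp−y=0.625; I=2.625, D=e−e_prev=-1.375; u=5/4·0.625+5/4·2.625+1/4·(-1.375)=3.71875; next y=-1/2·1.375+1/4·3.71875≈0.242188
n=2: y≈0.242188, sp=2, e=sp−y≈1.757813; I≈4.382813, D=e−e_prev≈1.132813; u=5/4·1.757813+5/4·4.382813+1/4·1.132813≈7.958984; next y=-1/2·0.242188+1/4·7.958984≈1.868652
n=3: y≈1.868652, sp=2, e=sp−y≈0.131348; I≈4.514160, D=e−e_prev≈-1.626465; u=5/4·0.131348+5/4·4.514160+1/4·(-1.626465)≈5.400269; next y=-1/2·1.868652+1/4·5.400269≈0.415741
n=4: y≈0.415741, sp=2, e=sp−y≈1.584259; I≈6.098419, D=e−e_prev≈1.452911; u=5/4·1.584259+5/4·6.098419+1/4·1.452911≈9.966576; next y=-1/2·0.415741+1/4·9.966576≈2.283773
n=5: y≈2.283773, sp=2, e=sp−y≈-0.283773; I≈5.814646, D=e−e_prev≈-1.868032; u=5/4·(-0.283773)+5/4·5.814646+1/4·(-1.868032)≈6.446582; next y=-1/2·2.283773+1/4·6.446582≈0.469759
n=6: y≈0.469759, sp=2, e=sp−y≈1.530241; I≈7.344887, D=e−e_prev≈1.814015; u=5/4·1.530241+5/4·7.344887+1/4·1.814015≈11.547414; next y=-1/2·0.469759+1/4·11.547414≈2.651974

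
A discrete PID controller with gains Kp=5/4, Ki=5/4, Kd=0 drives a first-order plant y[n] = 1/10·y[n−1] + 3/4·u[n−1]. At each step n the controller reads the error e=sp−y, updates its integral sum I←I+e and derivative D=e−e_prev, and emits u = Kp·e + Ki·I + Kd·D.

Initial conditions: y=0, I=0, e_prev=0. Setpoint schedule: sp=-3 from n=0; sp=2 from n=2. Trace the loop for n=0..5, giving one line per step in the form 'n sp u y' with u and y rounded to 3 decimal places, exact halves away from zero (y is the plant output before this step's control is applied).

0 -3 -7.500 0.000
1 -3 2.813 -5.625
2 2 0.664 1.547
3 2 3.466 0.653
4 2 0.120 2.665
5 2 5.060 0.357

(exact arithmetic carried between steps; '≈' marks a value shown rounded to 6 d.p. or computed from one; I and e_prev carry over from the previous line; the table rounds u and y to 3 d.p., halves away from zero)
n=0: y=0, sp=-3, e=sp−y=-3; I=-3, D=e−e_prev=-3; u=5/4·(-3)+5/4·(-3)+0·(-3)=-7.5; next y=1/10·0+3/4·(-7.5)=-5.625
n=1: y=-5.625, sp=-3, e=sp−y=2.625; I=-0.375, D=e−e_prev=5.625; u=5/4·2.625+5/4·(-0.375)+0·5.625=2.8125; next y=1/10·(-5.625)+3/4·2.8125=1.546875
n=2: y=1.546875, sp=2, e=sp−y=0.453125; I=0.078125, D=e−e_prev=-2.171875; u=5/4·0.453125+5/4·0.078125+0·(-2.171875)≈0.664063; next y=1/10·1.546875+3/4·0.664063≈0.652734
n=3: y≈0.652734, sp=2, e=sp−y≈1.347266; I≈1.425391, D=e−e_prev≈0.894141; u=5/4·1.347266+5/4·1.425391+0·0.894141≈3.465820; next y=1/10·0.652734+3/4·3.465820≈2.664639
n=4: y≈2.664639, sp=2, e=sp−y≈-0.664639; I≈0.760752, D=e−e_prev≈-2.011904; u=5/4·(-0.664639)+5/4·0.760752+0·(-2.011904)≈0.120142; next y=1/10·2.664639+3/4·0.120142≈0.356570
n=5: y≈0.356570, sp=2, e=sp−y≈1.643430; I≈2.404182, D=e−e_prev≈2.308069; u=5/4·1.643430+5/4·2.404182+0·2.308069≈5.059515; next y=1/10·0.356570+3/4·5.059515≈3.830293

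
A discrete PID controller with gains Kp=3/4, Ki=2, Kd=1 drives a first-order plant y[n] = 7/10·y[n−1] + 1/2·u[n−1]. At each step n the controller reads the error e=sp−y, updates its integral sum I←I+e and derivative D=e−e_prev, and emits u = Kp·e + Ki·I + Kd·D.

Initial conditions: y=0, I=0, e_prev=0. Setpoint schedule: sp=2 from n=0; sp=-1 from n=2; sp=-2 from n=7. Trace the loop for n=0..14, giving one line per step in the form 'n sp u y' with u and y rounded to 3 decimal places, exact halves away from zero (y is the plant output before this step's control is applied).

(exact arithmetic carried between steps; '≈' marks a value shown rounded to 6 d.p. or computed from one; I and e_prev carry over from the previous line; the table rounds u and y to 3 d.p., halves away from zero)
n=0: y=0, sp=2, e=sp−y=2; I=2, D=e−e_prev=2; u=3/4·2+2·2+1·2=7.5; next y=7/10·0+1/2·7.5=3.75
n=1: y=3.75, sp=2, e=sp−y=-1.75; I=0.25, D=e−e_prev=-3.75; u=3/4·(-1.75)+2·0.25+1·(-3.75)=-4.5625; next y=7/10·3.75+1/2·(-4.5625)=0.34375
n=2: y=0.34375, sp=-1, e=sp−y=-1.34375; I=-1.09375, D=e−e_prev=0.40625; u=3/4·(-1.34375)+2·(-1.09375)+1·0.40625≈-2.789063; next y=7/10·0.34375+1/2·(-2.789063)≈-1.153906
n=3: y≈-1.153906, sp=-1, e=sp−y≈0.153906; I≈-0.939844, D=e−e_prev≈1.497656; u=3/4·0.153906+2·(-0.939844)+1·1.497656≈-0.266602; next y=7/10·(-1.153906)+1/2·(-0.266602)≈-0.941035
n=4: y≈-0.941035, sp=-1, e=sp−y≈-0.058965; I≈-0.998809, D=e−e_prev≈-0.212871; u=3/4·(-0.058965)+2·(-0.998809)+1·(-0.212871)≈-2.254712; next y=7/10·(-0.941035)+1/2·(-2.254712)≈-1.786081
n=5: y≈-1.786081, sp=-1, e=sp−y≈0.786081; I≈-0.212728, D=e−e_prev≈0.845045; u=3/4·0.786081+2·(-0.212728)+1·0.845045≈1.009150; next y=7/10·(-1.786081)+1/2·1.009150≈-0.745682
n=6: y≈-0.745682, sp=-1, e=sp−y≈-0.254318; I≈-0.467047, D=e−e_prev≈-1.040399; u=3/4·(-0.254318)+2·(-0.467047)+1·(-1.040399)≈-2.165231; next y=7/10·(-0.745682)+1/2·(-2.165231)≈-1.604593
n=7: y≈-1.604593, sp=-2, e=sp−y≈-0.395407; I≈-0.862454, D=e−e_prev≈-0.141089; u=3/4·(-0.395407)+2·(-0.862454)+1·(-0.141089)≈-2.162553; next y=7/10·(-1.604593)+1/2·(-2.162553)≈-2.204491
n=8: y≈-2.204491, sp=-2, e=sp−y≈0.204491; I≈-0.657963, D=e−e_prev≈0.599898; u=3/4·0.204491+2·(-0.657963)+1·0.599898≈-0.562659; next y=7/10·(-2.204491)+1/2·(-0.562659)≈-1.824473
n=9: y≈-1.824473, sp=-2, e=sp−y≈-0.175527; I≈-0.833490, D=e−e_prev≈-0.380018; u=3/4·(-0.175527)+2·(-0.833490)+1·(-0.380018)≈-2.178642; next y=7/10·(-1.824473)+1/2·(-2.178642)≈-2.366452
n=10: y≈-2.366452, sp=-2, e=sp−y≈0.366452; I≈-0.467037, D=e−e_prev≈0.541979; u=3/4·0.366452+2·(-0.467037)+1·0.541979≈-0.117256; next y=7/10·(-2.366452)+1/2·(-0.117256)≈-1.715145
n=11: y≈-1.715145, sp=-2, e=sp−y≈-0.284855; I≈-0.751893, D=e−e_prev≈-0.651308; u=3/4·(-0.284855)+2·(-0.751893)+1·(-0.651308)≈-2.368734; next y=7/10·(-1.715145)+1/2·(-2.368734)≈-2.384968
n=12: y≈-2.384968, sp=-2, e=sp−y≈0.384968; I≈-0.366924, D=e−e_prev≈0.669824; u=3/4·0.384968+2·(-0.366924)+1·0.669824≈0.224702; next y=7/10·(-2.384968)+1/2·0.224702≈-1.557127
n=13: y≈-1.557127, sp=-2, e=sp−y≈-0.442873; I≈-0.809797, D=e−e_prev≈-0.827841; u=3/4·(-0.442873)+2·(-0.809797)+1·(-0.827841)≈-2.779590; next y=7/10·(-1.557127)+1/2·(-2.779590)≈-2.479784
n=14: y≈-2.479784, sp=-2, e=sp−y≈0.479784; I≈-0.330013, D=e−e_prev≈0.922657; u=3/4·0.479784+2·(-0.330013)+1·0.922657≈0.622469; next y=7/10·(-2.479784)+1/2·0.622469≈-1.424614

0 2 7.500 0.000
1 2 -4.563 3.750
2 -1 -2.789 0.344
3 -1 -0.267 -1.154
4 -1 -2.255 -0.941
5 -1 1.009 -1.786
6 -1 -2.165 -0.746
7 -2 -2.163 -1.605
8 -2 -0.563 -2.204
9 -2 -2.179 -1.824
10 -2 -0.117 -2.366
11 -2 -2.369 -1.715
12 -2 0.225 -2.385
13 -2 -2.780 -1.557
14 -2 0.622 -2.480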